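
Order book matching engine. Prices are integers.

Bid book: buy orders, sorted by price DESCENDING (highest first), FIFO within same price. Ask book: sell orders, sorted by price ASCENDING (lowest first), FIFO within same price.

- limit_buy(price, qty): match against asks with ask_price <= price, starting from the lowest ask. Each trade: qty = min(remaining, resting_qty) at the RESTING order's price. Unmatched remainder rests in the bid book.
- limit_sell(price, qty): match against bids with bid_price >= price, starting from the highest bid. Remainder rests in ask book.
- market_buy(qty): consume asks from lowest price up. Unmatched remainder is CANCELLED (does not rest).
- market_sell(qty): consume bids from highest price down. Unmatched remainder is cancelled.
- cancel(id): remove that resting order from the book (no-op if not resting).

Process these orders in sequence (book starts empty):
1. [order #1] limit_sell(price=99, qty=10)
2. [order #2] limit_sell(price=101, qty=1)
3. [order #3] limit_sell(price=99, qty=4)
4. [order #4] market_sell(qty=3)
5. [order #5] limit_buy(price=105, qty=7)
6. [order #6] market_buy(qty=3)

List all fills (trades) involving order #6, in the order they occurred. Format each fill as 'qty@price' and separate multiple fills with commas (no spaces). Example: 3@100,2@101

After op 1 [order #1] limit_sell(price=99, qty=10): fills=none; bids=[-] asks=[#1:10@99]
After op 2 [order #2] limit_sell(price=101, qty=1): fills=none; bids=[-] asks=[#1:10@99 #2:1@101]
After op 3 [order #3] limit_sell(price=99, qty=4): fills=none; bids=[-] asks=[#1:10@99 #3:4@99 #2:1@101]
After op 4 [order #4] market_sell(qty=3): fills=none; bids=[-] asks=[#1:10@99 #3:4@99 #2:1@101]
After op 5 [order #5] limit_buy(price=105, qty=7): fills=#5x#1:7@99; bids=[-] asks=[#1:3@99 #3:4@99 #2:1@101]
After op 6 [order #6] market_buy(qty=3): fills=#6x#1:3@99; bids=[-] asks=[#3:4@99 #2:1@101]

Answer: 3@99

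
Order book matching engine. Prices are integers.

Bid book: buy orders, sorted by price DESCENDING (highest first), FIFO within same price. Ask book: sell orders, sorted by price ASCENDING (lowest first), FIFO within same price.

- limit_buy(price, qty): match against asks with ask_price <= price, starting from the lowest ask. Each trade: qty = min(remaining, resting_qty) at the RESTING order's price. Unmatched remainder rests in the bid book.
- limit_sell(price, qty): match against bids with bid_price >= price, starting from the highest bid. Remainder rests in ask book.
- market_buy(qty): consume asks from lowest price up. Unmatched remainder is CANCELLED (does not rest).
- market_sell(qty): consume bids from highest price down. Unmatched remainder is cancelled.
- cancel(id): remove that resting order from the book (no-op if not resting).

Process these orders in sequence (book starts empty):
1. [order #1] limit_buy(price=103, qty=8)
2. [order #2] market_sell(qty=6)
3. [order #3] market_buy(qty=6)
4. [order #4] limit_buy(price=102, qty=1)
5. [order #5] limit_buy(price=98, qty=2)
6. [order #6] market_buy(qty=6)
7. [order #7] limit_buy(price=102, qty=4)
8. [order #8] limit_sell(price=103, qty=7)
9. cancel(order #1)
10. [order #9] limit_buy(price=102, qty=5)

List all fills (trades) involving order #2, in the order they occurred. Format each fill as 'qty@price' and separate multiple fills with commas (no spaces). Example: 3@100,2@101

After op 1 [order #1] limit_buy(price=103, qty=8): fills=none; bids=[#1:8@103] asks=[-]
After op 2 [order #2] market_sell(qty=6): fills=#1x#2:6@103; bids=[#1:2@103] asks=[-]
After op 3 [order #3] market_buy(qty=6): fills=none; bids=[#1:2@103] asks=[-]
After op 4 [order #4] limit_buy(price=102, qty=1): fills=none; bids=[#1:2@103 #4:1@102] asks=[-]
After op 5 [order #5] limit_buy(price=98, qty=2): fills=none; bids=[#1:2@103 #4:1@102 #5:2@98] asks=[-]
After op 6 [order #6] market_buy(qty=6): fills=none; bids=[#1:2@103 #4:1@102 #5:2@98] asks=[-]
After op 7 [order #7] limit_buy(price=102, qty=4): fills=none; bids=[#1:2@103 #4:1@102 #7:4@102 #5:2@98] asks=[-]
After op 8 [order #8] limit_sell(price=103, qty=7): fills=#1x#8:2@103; bids=[#4:1@102 #7:4@102 #5:2@98] asks=[#8:5@103]
After op 9 cancel(order #1): fills=none; bids=[#4:1@102 #7:4@102 #5:2@98] asks=[#8:5@103]
After op 10 [order #9] limit_buy(price=102, qty=5): fills=none; bids=[#4:1@102 #7:4@102 #9:5@102 #5:2@98] asks=[#8:5@103]

Answer: 6@103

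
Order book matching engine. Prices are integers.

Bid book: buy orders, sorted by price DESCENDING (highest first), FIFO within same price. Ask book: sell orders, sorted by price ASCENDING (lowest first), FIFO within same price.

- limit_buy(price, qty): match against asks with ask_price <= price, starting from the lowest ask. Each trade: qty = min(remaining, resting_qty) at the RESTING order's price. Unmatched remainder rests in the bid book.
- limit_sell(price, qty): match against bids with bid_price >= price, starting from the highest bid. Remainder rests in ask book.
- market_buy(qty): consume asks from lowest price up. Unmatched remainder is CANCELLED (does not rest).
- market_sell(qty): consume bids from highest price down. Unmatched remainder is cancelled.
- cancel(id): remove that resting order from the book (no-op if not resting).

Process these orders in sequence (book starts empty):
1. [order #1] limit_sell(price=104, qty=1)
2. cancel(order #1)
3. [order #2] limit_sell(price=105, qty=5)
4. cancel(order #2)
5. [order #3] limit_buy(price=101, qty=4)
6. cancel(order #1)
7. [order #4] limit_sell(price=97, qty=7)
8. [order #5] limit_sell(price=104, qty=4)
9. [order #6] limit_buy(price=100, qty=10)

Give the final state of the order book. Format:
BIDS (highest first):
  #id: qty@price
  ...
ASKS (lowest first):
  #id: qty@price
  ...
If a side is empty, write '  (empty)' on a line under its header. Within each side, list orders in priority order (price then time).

After op 1 [order #1] limit_sell(price=104, qty=1): fills=none; bids=[-] asks=[#1:1@104]
After op 2 cancel(order #1): fills=none; bids=[-] asks=[-]
After op 3 [order #2] limit_sell(price=105, qty=5): fills=none; bids=[-] asks=[#2:5@105]
After op 4 cancel(order #2): fills=none; bids=[-] asks=[-]
After op 5 [order #3] limit_buy(price=101, qty=4): fills=none; bids=[#3:4@101] asks=[-]
After op 6 cancel(order #1): fills=none; bids=[#3:4@101] asks=[-]
After op 7 [order #4] limit_sell(price=97, qty=7): fills=#3x#4:4@101; bids=[-] asks=[#4:3@97]
After op 8 [order #5] limit_sell(price=104, qty=4): fills=none; bids=[-] asks=[#4:3@97 #5:4@104]
After op 9 [order #6] limit_buy(price=100, qty=10): fills=#6x#4:3@97; bids=[#6:7@100] asks=[#5:4@104]

Answer: BIDS (highest first):
  #6: 7@100
ASKS (lowest first):
  #5: 4@104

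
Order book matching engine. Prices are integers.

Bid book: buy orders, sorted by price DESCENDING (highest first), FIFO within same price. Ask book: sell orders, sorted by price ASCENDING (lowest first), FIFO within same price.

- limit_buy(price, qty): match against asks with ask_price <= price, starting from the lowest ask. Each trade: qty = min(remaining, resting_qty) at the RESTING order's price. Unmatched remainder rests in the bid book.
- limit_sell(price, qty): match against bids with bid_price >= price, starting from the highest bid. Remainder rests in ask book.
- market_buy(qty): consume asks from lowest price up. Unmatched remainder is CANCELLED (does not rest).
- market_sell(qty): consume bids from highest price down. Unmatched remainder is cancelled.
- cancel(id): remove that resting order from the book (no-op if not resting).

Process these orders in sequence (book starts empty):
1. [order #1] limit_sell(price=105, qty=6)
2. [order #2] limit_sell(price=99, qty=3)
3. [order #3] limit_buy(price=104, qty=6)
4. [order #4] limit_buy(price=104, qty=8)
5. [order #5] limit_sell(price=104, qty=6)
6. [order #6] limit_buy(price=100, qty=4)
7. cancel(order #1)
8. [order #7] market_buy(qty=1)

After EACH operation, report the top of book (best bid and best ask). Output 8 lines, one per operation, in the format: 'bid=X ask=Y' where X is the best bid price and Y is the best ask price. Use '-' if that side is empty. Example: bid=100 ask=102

After op 1 [order #1] limit_sell(price=105, qty=6): fills=none; bids=[-] asks=[#1:6@105]
After op 2 [order #2] limit_sell(price=99, qty=3): fills=none; bids=[-] asks=[#2:3@99 #1:6@105]
After op 3 [order #3] limit_buy(price=104, qty=6): fills=#3x#2:3@99; bids=[#3:3@104] asks=[#1:6@105]
After op 4 [order #4] limit_buy(price=104, qty=8): fills=none; bids=[#3:3@104 #4:8@104] asks=[#1:6@105]
After op 5 [order #5] limit_sell(price=104, qty=6): fills=#3x#5:3@104 #4x#5:3@104; bids=[#4:5@104] asks=[#1:6@105]
After op 6 [order #6] limit_buy(price=100, qty=4): fills=none; bids=[#4:5@104 #6:4@100] asks=[#1:6@105]
After op 7 cancel(order #1): fills=none; bids=[#4:5@104 #6:4@100] asks=[-]
After op 8 [order #7] market_buy(qty=1): fills=none; bids=[#4:5@104 #6:4@100] asks=[-]

Answer: bid=- ask=105
bid=- ask=99
bid=104 ask=105
bid=104 ask=105
bid=104 ask=105
bid=104 ask=105
bid=104 ask=-
bid=104 ask=-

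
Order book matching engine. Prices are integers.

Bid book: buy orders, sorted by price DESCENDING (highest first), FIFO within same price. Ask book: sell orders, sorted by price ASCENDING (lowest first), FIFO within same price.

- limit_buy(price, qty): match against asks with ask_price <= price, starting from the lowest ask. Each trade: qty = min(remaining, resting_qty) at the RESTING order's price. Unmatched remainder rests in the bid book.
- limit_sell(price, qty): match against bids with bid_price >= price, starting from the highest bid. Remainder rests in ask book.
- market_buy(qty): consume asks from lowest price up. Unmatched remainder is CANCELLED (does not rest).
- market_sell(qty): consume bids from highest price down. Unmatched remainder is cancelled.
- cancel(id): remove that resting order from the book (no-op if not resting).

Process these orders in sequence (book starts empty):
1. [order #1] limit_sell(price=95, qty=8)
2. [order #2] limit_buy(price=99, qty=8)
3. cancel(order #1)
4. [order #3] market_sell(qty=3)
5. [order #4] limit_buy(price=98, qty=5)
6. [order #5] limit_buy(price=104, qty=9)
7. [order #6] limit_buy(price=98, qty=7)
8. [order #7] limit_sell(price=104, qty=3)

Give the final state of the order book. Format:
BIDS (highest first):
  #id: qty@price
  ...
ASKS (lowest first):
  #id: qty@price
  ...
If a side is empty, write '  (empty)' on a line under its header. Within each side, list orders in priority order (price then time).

Answer: BIDS (highest first):
  #5: 6@104
  #4: 5@98
  #6: 7@98
ASKS (lowest first):
  (empty)

Derivation:
After op 1 [order #1] limit_sell(price=95, qty=8): fills=none; bids=[-] asks=[#1:8@95]
After op 2 [order #2] limit_buy(price=99, qty=8): fills=#2x#1:8@95; bids=[-] asks=[-]
After op 3 cancel(order #1): fills=none; bids=[-] asks=[-]
After op 4 [order #3] market_sell(qty=3): fills=none; bids=[-] asks=[-]
After op 5 [order #4] limit_buy(price=98, qty=5): fills=none; bids=[#4:5@98] asks=[-]
After op 6 [order #5] limit_buy(price=104, qty=9): fills=none; bids=[#5:9@104 #4:5@98] asks=[-]
After op 7 [order #6] limit_buy(price=98, qty=7): fills=none; bids=[#5:9@104 #4:5@98 #6:7@98] asks=[-]
After op 8 [order #7] limit_sell(price=104, qty=3): fills=#5x#7:3@104; bids=[#5:6@104 #4:5@98 #6:7@98] asks=[-]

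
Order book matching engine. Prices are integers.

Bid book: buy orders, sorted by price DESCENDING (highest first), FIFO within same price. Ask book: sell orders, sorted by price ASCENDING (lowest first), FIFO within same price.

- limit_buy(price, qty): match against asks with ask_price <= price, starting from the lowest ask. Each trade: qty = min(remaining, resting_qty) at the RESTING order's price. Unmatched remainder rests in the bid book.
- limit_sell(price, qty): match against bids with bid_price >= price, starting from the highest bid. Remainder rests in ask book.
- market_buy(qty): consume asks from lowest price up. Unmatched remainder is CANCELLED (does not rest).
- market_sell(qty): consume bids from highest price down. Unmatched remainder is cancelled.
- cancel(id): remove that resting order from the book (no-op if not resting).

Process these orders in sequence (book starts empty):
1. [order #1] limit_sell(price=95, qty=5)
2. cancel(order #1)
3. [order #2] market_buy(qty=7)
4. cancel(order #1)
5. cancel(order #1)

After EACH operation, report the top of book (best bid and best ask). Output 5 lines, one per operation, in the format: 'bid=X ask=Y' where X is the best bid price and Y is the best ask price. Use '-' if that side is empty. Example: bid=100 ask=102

After op 1 [order #1] limit_sell(price=95, qty=5): fills=none; bids=[-] asks=[#1:5@95]
After op 2 cancel(order #1): fills=none; bids=[-] asks=[-]
After op 3 [order #2] market_buy(qty=7): fills=none; bids=[-] asks=[-]
After op 4 cancel(order #1): fills=none; bids=[-] asks=[-]
After op 5 cancel(order #1): fills=none; bids=[-] asks=[-]

Answer: bid=- ask=95
bid=- ask=-
bid=- ask=-
bid=- ask=-
bid=- ask=-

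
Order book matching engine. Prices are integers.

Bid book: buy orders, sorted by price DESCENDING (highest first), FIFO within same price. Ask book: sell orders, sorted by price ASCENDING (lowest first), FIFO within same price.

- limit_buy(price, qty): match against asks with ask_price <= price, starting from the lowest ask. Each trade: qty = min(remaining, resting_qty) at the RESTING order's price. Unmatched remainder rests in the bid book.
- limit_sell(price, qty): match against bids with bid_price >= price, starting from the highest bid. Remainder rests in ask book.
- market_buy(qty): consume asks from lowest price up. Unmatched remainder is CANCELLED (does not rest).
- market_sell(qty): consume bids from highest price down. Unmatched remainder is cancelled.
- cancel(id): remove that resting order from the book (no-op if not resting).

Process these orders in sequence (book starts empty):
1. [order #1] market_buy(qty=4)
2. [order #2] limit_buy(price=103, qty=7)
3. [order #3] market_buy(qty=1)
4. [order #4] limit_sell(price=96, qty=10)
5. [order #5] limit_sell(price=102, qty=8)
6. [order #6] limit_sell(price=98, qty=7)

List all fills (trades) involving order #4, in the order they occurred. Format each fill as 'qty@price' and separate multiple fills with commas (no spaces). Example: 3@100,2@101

Answer: 7@103

Derivation:
After op 1 [order #1] market_buy(qty=4): fills=none; bids=[-] asks=[-]
After op 2 [order #2] limit_buy(price=103, qty=7): fills=none; bids=[#2:7@103] asks=[-]
After op 3 [order #3] market_buy(qty=1): fills=none; bids=[#2:7@103] asks=[-]
After op 4 [order #4] limit_sell(price=96, qty=10): fills=#2x#4:7@103; bids=[-] asks=[#4:3@96]
After op 5 [order #5] limit_sell(price=102, qty=8): fills=none; bids=[-] asks=[#4:3@96 #5:8@102]
After op 6 [order #6] limit_sell(price=98, qty=7): fills=none; bids=[-] asks=[#4:3@96 #6:7@98 #5:8@102]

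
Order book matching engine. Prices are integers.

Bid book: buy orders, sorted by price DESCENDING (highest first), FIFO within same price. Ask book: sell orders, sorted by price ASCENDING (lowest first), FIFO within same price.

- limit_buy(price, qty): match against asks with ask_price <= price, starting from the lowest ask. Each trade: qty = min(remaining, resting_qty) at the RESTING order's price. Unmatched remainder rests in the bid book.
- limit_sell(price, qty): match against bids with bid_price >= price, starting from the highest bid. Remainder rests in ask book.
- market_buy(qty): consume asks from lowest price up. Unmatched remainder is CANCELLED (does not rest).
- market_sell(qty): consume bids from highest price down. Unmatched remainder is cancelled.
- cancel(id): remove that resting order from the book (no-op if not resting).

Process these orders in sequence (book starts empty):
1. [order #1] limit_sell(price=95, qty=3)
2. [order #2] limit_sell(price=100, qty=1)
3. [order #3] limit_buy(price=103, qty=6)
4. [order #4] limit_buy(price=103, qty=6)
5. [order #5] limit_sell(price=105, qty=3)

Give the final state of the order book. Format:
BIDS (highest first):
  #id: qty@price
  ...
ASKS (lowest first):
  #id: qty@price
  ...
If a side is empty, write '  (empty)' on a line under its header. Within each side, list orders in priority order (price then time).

After op 1 [order #1] limit_sell(price=95, qty=3): fills=none; bids=[-] asks=[#1:3@95]
After op 2 [order #2] limit_sell(price=100, qty=1): fills=none; bids=[-] asks=[#1:3@95 #2:1@100]
After op 3 [order #3] limit_buy(price=103, qty=6): fills=#3x#1:3@95 #3x#2:1@100; bids=[#3:2@103] asks=[-]
After op 4 [order #4] limit_buy(price=103, qty=6): fills=none; bids=[#3:2@103 #4:6@103] asks=[-]
After op 5 [order #5] limit_sell(price=105, qty=3): fills=none; bids=[#3:2@103 #4:6@103] asks=[#5:3@105]

Answer: BIDS (highest first):
  #3: 2@103
  #4: 6@103
ASKS (lowest first):
  #5: 3@105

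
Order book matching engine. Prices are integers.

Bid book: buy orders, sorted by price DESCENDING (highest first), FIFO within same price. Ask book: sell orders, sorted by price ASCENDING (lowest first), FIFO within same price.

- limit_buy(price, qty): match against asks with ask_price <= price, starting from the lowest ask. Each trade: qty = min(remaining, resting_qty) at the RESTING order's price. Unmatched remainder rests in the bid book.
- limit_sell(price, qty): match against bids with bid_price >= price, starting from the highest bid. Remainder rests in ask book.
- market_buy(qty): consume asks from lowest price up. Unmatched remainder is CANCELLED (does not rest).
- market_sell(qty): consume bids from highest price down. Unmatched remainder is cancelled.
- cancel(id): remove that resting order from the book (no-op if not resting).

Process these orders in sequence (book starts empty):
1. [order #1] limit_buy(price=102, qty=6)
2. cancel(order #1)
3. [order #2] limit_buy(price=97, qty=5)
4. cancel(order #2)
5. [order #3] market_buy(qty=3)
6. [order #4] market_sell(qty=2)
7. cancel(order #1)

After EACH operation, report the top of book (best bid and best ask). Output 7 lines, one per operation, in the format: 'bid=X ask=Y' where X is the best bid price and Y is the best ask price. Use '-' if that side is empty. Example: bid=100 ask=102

After op 1 [order #1] limit_buy(price=102, qty=6): fills=none; bids=[#1:6@102] asks=[-]
After op 2 cancel(order #1): fills=none; bids=[-] asks=[-]
After op 3 [order #2] limit_buy(price=97, qty=5): fills=none; bids=[#2:5@97] asks=[-]
After op 4 cancel(order #2): fills=none; bids=[-] asks=[-]
After op 5 [order #3] market_buy(qty=3): fills=none; bids=[-] asks=[-]
After op 6 [order #4] market_sell(qty=2): fills=none; bids=[-] asks=[-]
After op 7 cancel(order #1): fills=none; bids=[-] asks=[-]

Answer: bid=102 ask=-
bid=- ask=-
bid=97 ask=-
bid=- ask=-
bid=- ask=-
bid=- ask=-
bid=- ask=-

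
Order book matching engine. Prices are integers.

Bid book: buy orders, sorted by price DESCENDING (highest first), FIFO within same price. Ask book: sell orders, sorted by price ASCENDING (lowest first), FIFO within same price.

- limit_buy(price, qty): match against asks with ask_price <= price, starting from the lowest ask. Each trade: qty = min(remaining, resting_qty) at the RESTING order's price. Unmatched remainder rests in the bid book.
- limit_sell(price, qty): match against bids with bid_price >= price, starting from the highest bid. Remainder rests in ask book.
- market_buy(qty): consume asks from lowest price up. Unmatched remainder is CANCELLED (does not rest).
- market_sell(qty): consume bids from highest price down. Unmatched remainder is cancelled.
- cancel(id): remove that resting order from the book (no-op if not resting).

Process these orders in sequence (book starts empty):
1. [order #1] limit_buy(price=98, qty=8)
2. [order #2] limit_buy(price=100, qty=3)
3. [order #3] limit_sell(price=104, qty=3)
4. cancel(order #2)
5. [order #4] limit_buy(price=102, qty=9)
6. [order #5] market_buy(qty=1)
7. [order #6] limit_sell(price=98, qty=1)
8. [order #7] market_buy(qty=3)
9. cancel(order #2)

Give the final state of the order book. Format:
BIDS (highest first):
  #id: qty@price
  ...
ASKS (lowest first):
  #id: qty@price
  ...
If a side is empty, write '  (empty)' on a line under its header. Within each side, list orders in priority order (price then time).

Answer: BIDS (highest first):
  #4: 8@102
  #1: 8@98
ASKS (lowest first):
  (empty)

Derivation:
After op 1 [order #1] limit_buy(price=98, qty=8): fills=none; bids=[#1:8@98] asks=[-]
After op 2 [order #2] limit_buy(price=100, qty=3): fills=none; bids=[#2:3@100 #1:8@98] asks=[-]
After op 3 [order #3] limit_sell(price=104, qty=3): fills=none; bids=[#2:3@100 #1:8@98] asks=[#3:3@104]
After op 4 cancel(order #2): fills=none; bids=[#1:8@98] asks=[#3:3@104]
After op 5 [order #4] limit_buy(price=102, qty=9): fills=none; bids=[#4:9@102 #1:8@98] asks=[#3:3@104]
After op 6 [order #5] market_buy(qty=1): fills=#5x#3:1@104; bids=[#4:9@102 #1:8@98] asks=[#3:2@104]
After op 7 [order #6] limit_sell(price=98, qty=1): fills=#4x#6:1@102; bids=[#4:8@102 #1:8@98] asks=[#3:2@104]
After op 8 [order #7] market_buy(qty=3): fills=#7x#3:2@104; bids=[#4:8@102 #1:8@98] asks=[-]
After op 9 cancel(order #2): fills=none; bids=[#4:8@102 #1:8@98] asks=[-]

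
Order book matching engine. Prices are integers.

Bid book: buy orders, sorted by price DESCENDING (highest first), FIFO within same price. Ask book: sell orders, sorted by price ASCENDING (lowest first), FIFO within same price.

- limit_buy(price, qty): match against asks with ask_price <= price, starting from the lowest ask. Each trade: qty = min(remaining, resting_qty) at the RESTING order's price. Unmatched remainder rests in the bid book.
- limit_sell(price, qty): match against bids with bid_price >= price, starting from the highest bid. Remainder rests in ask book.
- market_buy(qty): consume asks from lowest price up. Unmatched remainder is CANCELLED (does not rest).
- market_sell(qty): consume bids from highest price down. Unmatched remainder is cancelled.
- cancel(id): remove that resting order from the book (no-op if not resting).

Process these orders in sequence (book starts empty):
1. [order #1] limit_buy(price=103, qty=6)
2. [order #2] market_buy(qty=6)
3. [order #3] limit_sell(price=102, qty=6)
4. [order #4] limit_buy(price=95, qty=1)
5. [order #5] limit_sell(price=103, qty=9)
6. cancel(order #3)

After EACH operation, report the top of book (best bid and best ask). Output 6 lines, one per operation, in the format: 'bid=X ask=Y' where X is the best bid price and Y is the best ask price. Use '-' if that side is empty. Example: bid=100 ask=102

Answer: bid=103 ask=-
bid=103 ask=-
bid=- ask=-
bid=95 ask=-
bid=95 ask=103
bid=95 ask=103

Derivation:
After op 1 [order #1] limit_buy(price=103, qty=6): fills=none; bids=[#1:6@103] asks=[-]
After op 2 [order #2] market_buy(qty=6): fills=none; bids=[#1:6@103] asks=[-]
After op 3 [order #3] limit_sell(price=102, qty=6): fills=#1x#3:6@103; bids=[-] asks=[-]
After op 4 [order #4] limit_buy(price=95, qty=1): fills=none; bids=[#4:1@95] asks=[-]
After op 5 [order #5] limit_sell(price=103, qty=9): fills=none; bids=[#4:1@95] asks=[#5:9@103]
After op 6 cancel(order #3): fills=none; bids=[#4:1@95] asks=[#5:9@103]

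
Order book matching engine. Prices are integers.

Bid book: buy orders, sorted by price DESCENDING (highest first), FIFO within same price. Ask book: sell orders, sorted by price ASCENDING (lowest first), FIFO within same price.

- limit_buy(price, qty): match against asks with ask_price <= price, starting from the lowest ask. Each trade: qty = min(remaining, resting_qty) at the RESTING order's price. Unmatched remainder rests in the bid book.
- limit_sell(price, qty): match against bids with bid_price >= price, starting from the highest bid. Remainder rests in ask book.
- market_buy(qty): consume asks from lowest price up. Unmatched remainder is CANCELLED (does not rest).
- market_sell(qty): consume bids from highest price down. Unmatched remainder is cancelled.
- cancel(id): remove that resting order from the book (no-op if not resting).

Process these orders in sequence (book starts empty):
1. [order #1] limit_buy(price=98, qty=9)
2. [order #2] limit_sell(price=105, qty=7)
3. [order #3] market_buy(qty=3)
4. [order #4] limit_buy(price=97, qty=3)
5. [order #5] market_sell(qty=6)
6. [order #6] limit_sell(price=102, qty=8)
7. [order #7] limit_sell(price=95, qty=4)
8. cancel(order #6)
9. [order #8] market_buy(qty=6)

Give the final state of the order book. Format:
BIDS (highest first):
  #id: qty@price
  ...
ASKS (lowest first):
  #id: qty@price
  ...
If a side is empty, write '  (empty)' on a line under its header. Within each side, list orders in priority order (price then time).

After op 1 [order #1] limit_buy(price=98, qty=9): fills=none; bids=[#1:9@98] asks=[-]
After op 2 [order #2] limit_sell(price=105, qty=7): fills=none; bids=[#1:9@98] asks=[#2:7@105]
After op 3 [order #3] market_buy(qty=3): fills=#3x#2:3@105; bids=[#1:9@98] asks=[#2:4@105]
After op 4 [order #4] limit_buy(price=97, qty=3): fills=none; bids=[#1:9@98 #4:3@97] asks=[#2:4@105]
After op 5 [order #5] market_sell(qty=6): fills=#1x#5:6@98; bids=[#1:3@98 #4:3@97] asks=[#2:4@105]
After op 6 [order #6] limit_sell(price=102, qty=8): fills=none; bids=[#1:3@98 #4:3@97] asks=[#6:8@102 #2:4@105]
After op 7 [order #7] limit_sell(price=95, qty=4): fills=#1x#7:3@98 #4x#7:1@97; bids=[#4:2@97] asks=[#6:8@102 #2:4@105]
After op 8 cancel(order #6): fills=none; bids=[#4:2@97] asks=[#2:4@105]
After op 9 [order #8] market_buy(qty=6): fills=#8x#2:4@105; bids=[#4:2@97] asks=[-]

Answer: BIDS (highest first):
  #4: 2@97
ASKS (lowest first):
  (empty)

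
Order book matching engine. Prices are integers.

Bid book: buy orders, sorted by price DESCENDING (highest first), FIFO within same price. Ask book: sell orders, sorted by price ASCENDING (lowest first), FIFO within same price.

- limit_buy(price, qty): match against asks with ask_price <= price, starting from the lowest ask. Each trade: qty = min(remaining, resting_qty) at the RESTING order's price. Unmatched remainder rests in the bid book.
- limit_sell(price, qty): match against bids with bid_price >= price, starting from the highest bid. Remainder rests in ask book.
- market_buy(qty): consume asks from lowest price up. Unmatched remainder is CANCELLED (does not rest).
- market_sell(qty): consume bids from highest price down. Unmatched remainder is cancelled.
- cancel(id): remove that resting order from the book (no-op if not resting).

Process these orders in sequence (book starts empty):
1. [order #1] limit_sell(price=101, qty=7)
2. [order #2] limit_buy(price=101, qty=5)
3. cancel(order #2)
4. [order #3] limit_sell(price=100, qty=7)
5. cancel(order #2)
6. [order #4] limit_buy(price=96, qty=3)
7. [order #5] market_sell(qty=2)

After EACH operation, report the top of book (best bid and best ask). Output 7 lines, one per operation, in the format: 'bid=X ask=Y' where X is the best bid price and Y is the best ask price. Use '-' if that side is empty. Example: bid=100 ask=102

After op 1 [order #1] limit_sell(price=101, qty=7): fills=none; bids=[-] asks=[#1:7@101]
After op 2 [order #2] limit_buy(price=101, qty=5): fills=#2x#1:5@101; bids=[-] asks=[#1:2@101]
After op 3 cancel(order #2): fills=none; bids=[-] asks=[#1:2@101]
After op 4 [order #3] limit_sell(price=100, qty=7): fills=none; bids=[-] asks=[#3:7@100 #1:2@101]
After op 5 cancel(order #2): fills=none; bids=[-] asks=[#3:7@100 #1:2@101]
After op 6 [order #4] limit_buy(price=96, qty=3): fills=none; bids=[#4:3@96] asks=[#3:7@100 #1:2@101]
After op 7 [order #5] market_sell(qty=2): fills=#4x#5:2@96; bids=[#4:1@96] asks=[#3:7@100 #1:2@101]

Answer: bid=- ask=101
bid=- ask=101
bid=- ask=101
bid=- ask=100
bid=- ask=100
bid=96 ask=100
bid=96 ask=100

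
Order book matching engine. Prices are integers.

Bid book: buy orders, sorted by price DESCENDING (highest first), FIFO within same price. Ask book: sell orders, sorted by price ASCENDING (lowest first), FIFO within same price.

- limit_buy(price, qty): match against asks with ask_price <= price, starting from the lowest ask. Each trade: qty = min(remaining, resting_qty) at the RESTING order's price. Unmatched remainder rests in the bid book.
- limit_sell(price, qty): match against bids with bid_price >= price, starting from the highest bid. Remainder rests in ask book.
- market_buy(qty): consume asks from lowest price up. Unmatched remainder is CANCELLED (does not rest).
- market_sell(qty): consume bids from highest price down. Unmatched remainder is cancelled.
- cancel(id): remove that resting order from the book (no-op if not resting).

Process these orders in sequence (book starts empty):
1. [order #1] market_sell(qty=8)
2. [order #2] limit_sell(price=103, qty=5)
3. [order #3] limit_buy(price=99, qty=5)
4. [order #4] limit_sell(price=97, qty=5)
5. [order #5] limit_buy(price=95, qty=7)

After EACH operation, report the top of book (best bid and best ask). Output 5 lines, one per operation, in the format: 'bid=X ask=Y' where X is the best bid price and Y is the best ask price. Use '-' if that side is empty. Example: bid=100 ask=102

Answer: bid=- ask=-
bid=- ask=103
bid=99 ask=103
bid=- ask=103
bid=95 ask=103

Derivation:
After op 1 [order #1] market_sell(qty=8): fills=none; bids=[-] asks=[-]
After op 2 [order #2] limit_sell(price=103, qty=5): fills=none; bids=[-] asks=[#2:5@103]
After op 3 [order #3] limit_buy(price=99, qty=5): fills=none; bids=[#3:5@99] asks=[#2:5@103]
After op 4 [order #4] limit_sell(price=97, qty=5): fills=#3x#4:5@99; bids=[-] asks=[#2:5@103]
After op 5 [order #5] limit_buy(price=95, qty=7): fills=none; bids=[#5:7@95] asks=[#2:5@103]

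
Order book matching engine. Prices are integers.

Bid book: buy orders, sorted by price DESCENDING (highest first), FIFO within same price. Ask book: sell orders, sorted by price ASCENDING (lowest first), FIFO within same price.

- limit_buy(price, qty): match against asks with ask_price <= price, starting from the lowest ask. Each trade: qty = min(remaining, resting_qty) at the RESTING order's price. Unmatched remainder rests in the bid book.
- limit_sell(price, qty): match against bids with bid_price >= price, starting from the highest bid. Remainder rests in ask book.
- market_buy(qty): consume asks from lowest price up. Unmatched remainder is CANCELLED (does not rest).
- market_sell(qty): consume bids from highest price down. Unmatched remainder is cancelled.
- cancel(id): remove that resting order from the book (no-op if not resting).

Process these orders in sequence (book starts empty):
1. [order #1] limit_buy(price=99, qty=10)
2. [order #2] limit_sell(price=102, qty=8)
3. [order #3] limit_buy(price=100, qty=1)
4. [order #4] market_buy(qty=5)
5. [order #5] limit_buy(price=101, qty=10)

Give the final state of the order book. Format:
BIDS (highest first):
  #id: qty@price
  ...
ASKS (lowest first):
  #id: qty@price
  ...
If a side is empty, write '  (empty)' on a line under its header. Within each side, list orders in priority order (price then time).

Answer: BIDS (highest first):
  #5: 10@101
  #3: 1@100
  #1: 10@99
ASKS (lowest first):
  #2: 3@102

Derivation:
After op 1 [order #1] limit_buy(price=99, qty=10): fills=none; bids=[#1:10@99] asks=[-]
After op 2 [order #2] limit_sell(price=102, qty=8): fills=none; bids=[#1:10@99] asks=[#2:8@102]
After op 3 [order #3] limit_buy(price=100, qty=1): fills=none; bids=[#3:1@100 #1:10@99] asks=[#2:8@102]
After op 4 [order #4] market_buy(qty=5): fills=#4x#2:5@102; bids=[#3:1@100 #1:10@99] asks=[#2:3@102]
After op 5 [order #5] limit_buy(price=101, qty=10): fills=none; bids=[#5:10@101 #3:1@100 #1:10@99] asks=[#2:3@102]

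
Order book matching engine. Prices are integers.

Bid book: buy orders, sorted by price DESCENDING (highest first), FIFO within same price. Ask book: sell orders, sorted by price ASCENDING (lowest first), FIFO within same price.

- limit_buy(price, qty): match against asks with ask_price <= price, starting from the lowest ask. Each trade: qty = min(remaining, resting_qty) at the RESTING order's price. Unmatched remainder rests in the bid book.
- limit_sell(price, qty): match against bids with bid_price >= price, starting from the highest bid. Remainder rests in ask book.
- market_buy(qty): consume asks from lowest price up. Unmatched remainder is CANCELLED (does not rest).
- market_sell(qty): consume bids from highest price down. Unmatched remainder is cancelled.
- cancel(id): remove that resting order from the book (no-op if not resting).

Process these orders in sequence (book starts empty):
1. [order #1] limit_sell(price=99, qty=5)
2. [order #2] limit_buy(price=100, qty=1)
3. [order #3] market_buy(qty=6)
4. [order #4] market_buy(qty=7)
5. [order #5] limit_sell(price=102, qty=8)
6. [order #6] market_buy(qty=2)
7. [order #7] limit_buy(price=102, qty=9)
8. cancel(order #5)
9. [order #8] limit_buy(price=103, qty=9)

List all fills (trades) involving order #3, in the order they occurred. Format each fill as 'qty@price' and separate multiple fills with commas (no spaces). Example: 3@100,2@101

Answer: 4@99

Derivation:
After op 1 [order #1] limit_sell(price=99, qty=5): fills=none; bids=[-] asks=[#1:5@99]
After op 2 [order #2] limit_buy(price=100, qty=1): fills=#2x#1:1@99; bids=[-] asks=[#1:4@99]
After op 3 [order #3] market_buy(qty=6): fills=#3x#1:4@99; bids=[-] asks=[-]
After op 4 [order #4] market_buy(qty=7): fills=none; bids=[-] asks=[-]
After op 5 [order #5] limit_sell(price=102, qty=8): fills=none; bids=[-] asks=[#5:8@102]
After op 6 [order #6] market_buy(qty=2): fills=#6x#5:2@102; bids=[-] asks=[#5:6@102]
After op 7 [order #7] limit_buy(price=102, qty=9): fills=#7x#5:6@102; bids=[#7:3@102] asks=[-]
After op 8 cancel(order #5): fills=none; bids=[#7:3@102] asks=[-]
After op 9 [order #8] limit_buy(price=103, qty=9): fills=none; bids=[#8:9@103 #7:3@102] asks=[-]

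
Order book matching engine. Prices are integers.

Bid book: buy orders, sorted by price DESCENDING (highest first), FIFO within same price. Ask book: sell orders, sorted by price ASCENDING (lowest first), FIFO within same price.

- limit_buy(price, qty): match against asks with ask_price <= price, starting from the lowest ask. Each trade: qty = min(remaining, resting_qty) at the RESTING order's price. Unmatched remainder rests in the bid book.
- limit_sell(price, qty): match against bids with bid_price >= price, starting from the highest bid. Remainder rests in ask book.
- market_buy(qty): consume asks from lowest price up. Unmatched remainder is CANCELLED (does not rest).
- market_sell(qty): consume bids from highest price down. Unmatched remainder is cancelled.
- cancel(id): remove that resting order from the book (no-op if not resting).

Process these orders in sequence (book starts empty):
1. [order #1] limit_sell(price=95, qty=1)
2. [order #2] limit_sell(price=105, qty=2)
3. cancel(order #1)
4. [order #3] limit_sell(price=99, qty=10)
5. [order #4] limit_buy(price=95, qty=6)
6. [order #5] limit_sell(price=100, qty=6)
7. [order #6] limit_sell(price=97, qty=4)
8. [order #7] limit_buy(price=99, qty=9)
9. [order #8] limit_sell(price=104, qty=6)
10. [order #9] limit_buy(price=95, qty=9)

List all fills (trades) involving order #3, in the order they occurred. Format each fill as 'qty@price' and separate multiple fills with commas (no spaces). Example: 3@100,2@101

Answer: 5@99

Derivation:
After op 1 [order #1] limit_sell(price=95, qty=1): fills=none; bids=[-] asks=[#1:1@95]
After op 2 [order #2] limit_sell(price=105, qty=2): fills=none; bids=[-] asks=[#1:1@95 #2:2@105]
After op 3 cancel(order #1): fills=none; bids=[-] asks=[#2:2@105]
After op 4 [order #3] limit_sell(price=99, qty=10): fills=none; bids=[-] asks=[#3:10@99 #2:2@105]
After op 5 [order #4] limit_buy(price=95, qty=6): fills=none; bids=[#4:6@95] asks=[#3:10@99 #2:2@105]
After op 6 [order #5] limit_sell(price=100, qty=6): fills=none; bids=[#4:6@95] asks=[#3:10@99 #5:6@100 #2:2@105]
After op 7 [order #6] limit_sell(price=97, qty=4): fills=none; bids=[#4:6@95] asks=[#6:4@97 #3:10@99 #5:6@100 #2:2@105]
After op 8 [order #7] limit_buy(price=99, qty=9): fills=#7x#6:4@97 #7x#3:5@99; bids=[#4:6@95] asks=[#3:5@99 #5:6@100 #2:2@105]
After op 9 [order #8] limit_sell(price=104, qty=6): fills=none; bids=[#4:6@95] asks=[#3:5@99 #5:6@100 #8:6@104 #2:2@105]
After op 10 [order #9] limit_buy(price=95, qty=9): fills=none; bids=[#4:6@95 #9:9@95] asks=[#3:5@99 #5:6@100 #8:6@104 #2:2@105]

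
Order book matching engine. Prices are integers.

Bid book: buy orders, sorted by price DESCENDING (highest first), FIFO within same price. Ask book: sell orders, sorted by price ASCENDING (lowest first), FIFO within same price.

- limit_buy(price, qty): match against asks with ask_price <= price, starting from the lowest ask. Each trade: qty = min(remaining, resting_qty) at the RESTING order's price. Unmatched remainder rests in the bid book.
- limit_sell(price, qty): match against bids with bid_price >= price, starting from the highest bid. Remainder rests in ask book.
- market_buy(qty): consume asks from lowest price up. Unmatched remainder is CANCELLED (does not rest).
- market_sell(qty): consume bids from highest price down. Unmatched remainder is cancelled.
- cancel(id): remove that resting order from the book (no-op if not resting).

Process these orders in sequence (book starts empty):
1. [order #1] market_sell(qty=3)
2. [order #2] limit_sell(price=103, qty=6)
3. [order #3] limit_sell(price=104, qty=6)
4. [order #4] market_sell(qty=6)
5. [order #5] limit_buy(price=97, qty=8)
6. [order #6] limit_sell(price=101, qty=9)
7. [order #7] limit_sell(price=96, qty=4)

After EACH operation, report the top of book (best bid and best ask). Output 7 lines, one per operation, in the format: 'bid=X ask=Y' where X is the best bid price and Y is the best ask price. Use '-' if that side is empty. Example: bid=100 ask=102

After op 1 [order #1] market_sell(qty=3): fills=none; bids=[-] asks=[-]
After op 2 [order #2] limit_sell(price=103, qty=6): fills=none; bids=[-] asks=[#2:6@103]
After op 3 [order #3] limit_sell(price=104, qty=6): fills=none; bids=[-] asks=[#2:6@103 #3:6@104]
After op 4 [order #4] market_sell(qty=6): fills=none; bids=[-] asks=[#2:6@103 #3:6@104]
After op 5 [order #5] limit_buy(price=97, qty=8): fills=none; bids=[#5:8@97] asks=[#2:6@103 #3:6@104]
After op 6 [order #6] limit_sell(price=101, qty=9): fills=none; bids=[#5:8@97] asks=[#6:9@101 #2:6@103 #3:6@104]
After op 7 [order #7] limit_sell(price=96, qty=4): fills=#5x#7:4@97; bids=[#5:4@97] asks=[#6:9@101 #2:6@103 #3:6@104]

Answer: bid=- ask=-
bid=- ask=103
bid=- ask=103
bid=- ask=103
bid=97 ask=103
bid=97 ask=101
bid=97 ask=101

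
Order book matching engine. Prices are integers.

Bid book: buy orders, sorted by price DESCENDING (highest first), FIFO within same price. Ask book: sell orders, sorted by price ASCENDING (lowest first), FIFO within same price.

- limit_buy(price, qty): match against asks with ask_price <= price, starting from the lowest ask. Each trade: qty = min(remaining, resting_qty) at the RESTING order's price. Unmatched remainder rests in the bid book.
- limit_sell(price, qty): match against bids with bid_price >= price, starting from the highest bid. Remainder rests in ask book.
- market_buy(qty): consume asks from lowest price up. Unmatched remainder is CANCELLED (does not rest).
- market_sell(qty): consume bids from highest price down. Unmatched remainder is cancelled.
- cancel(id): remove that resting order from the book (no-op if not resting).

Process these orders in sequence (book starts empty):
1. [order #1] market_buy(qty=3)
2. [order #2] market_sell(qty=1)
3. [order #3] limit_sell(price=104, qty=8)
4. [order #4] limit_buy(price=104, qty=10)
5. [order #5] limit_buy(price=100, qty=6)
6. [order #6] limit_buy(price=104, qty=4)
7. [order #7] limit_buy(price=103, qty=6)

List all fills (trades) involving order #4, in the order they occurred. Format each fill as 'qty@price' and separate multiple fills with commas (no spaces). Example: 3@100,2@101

After op 1 [order #1] market_buy(qty=3): fills=none; bids=[-] asks=[-]
After op 2 [order #2] market_sell(qty=1): fills=none; bids=[-] asks=[-]
After op 3 [order #3] limit_sell(price=104, qty=8): fills=none; bids=[-] asks=[#3:8@104]
After op 4 [order #4] limit_buy(price=104, qty=10): fills=#4x#3:8@104; bids=[#4:2@104] asks=[-]
After op 5 [order #5] limit_buy(price=100, qty=6): fills=none; bids=[#4:2@104 #5:6@100] asks=[-]
After op 6 [order #6] limit_buy(price=104, qty=4): fills=none; bids=[#4:2@104 #6:4@104 #5:6@100] asks=[-]
After op 7 [order #7] limit_buy(price=103, qty=6): fills=none; bids=[#4:2@104 #6:4@104 #7:6@103 #5:6@100] asks=[-]

Answer: 8@104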